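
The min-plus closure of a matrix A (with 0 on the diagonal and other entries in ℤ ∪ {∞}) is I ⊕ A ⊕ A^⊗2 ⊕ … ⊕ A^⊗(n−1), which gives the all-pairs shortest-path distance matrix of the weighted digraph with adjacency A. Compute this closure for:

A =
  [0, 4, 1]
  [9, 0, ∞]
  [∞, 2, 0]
Closure =
  [0, 3, 1]
  [9, 0, 10]
  [11, 2, 0]

This is the Floyd-Warshall all-pairs shortest-path computation. For each intermediate vertex k = 0, 1, …, 2, update dist[i][j] ← min(dist[i][j], dist[i][k] + dist[k][j]). The final matrix gives, for each (i, j), the minimum total weight of any directed path from i to j (possibly empty when i = j).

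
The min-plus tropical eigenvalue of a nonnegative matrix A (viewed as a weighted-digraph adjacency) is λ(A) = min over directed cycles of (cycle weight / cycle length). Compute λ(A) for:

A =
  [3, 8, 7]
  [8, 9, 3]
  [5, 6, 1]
λ(A) = 1

Enumerate directed cycles and compute their means (weight / length). Sample:
  cycle 0 → 0: weight = 3, length = 1, mean = 3/1 ≈ 3.000
  cycle 1 → 1: weight = 9, length = 1, mean = 9/1 ≈ 9.000
  cycle 2 → 2: weight = 1, length = 1, mean = 1/1 ≈ 1.000
  cycle 0 → 1 → 0: weight = 16, length = 2, mean = 16/2 ≈ 8.000
  cycle 0 → 2 → 0: weight = 12, length = 2, mean = 12/2 ≈ 6.000
  cycle 1 → 0 → 1: weight = 16, length = 2, mean = 16/2 ≈ 8.000
Minimum mean = 1.000, attained e.g. along the cycle 2 → 2 with weight 1 and length 1. So λ(A) = 1/1 = 1.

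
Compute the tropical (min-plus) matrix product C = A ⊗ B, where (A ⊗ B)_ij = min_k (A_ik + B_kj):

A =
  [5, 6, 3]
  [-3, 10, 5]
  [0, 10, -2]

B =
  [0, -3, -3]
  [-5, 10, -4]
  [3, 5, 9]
A ⊗ B =
  [1, 2, 2]
  [-3, -6, -6]
  [0, -3, -3]

Apply the min-plus product entry-by-entry:
  C[0][0] = min over k of (A[0][0] + B[0][0] = 5 + 0 = 5, A[0][1] + B[1][0] = 6 + -5 = 1, A[0][2] + B[2][0] = 3 + 3 = 6) = 1 (attained at k = 1)
  C[0][1] = min over k of (A[0][0] + B[0][1] = 5 + -3 = 2, A[0][1] + B[1][1] = 6 + 10 = 16, A[0][2] + B[2][1] = 3 + 5 = 8) = 2 (attained at k = 0)
  C[0][2] = min over k of (A[0][0] + B[0][2] = 5 + -3 = 2, A[0][1] + B[1][2] = 6 + -4 = 2, A[0][2] + B[2][2] = 3 + 9 = 12) = 2 (attained at k = 0)
  C[1][0] = min over k of (A[1][0] + B[0][0] = -3 + 0 = -3, A[1][1] + B[1][0] = 10 + -5 = 5, A[1][2] + B[2][0] = 5 + 3 = 8) = -3 (attained at k = 0)
  C[1][1] = min over k of (A[1][0] + B[0][1] = -3 + -3 = -6, A[1][1] + B[1][1] = 10 + 10 = 20, A[1][2] + B[2][1] = 5 + 5 = 10) = -6 (attained at k = 0)
  C[1][2] = min over k of (A[1][0] + B[0][2] = -3 + -3 = -6, A[1][1] + B[1][2] = 10 + -4 = 6, A[1][2] + B[2][2] = 5 + 9 = 14) = -6 (attained at k = 0)
  C[2][0] = min over k of (A[2][0] + B[0][0] = 0 + 0 = 0, A[2][1] + B[1][0] = 10 + -5 = 5, A[2][2] + B[2][0] = -2 + 3 = 1) = 0 (attained at k = 0)
  C[2][1] = min over k of (A[2][0] + B[0][1] = 0 + -3 = -3, A[2][1] + B[1][1] = 10 + 10 = 20, A[2][2] + B[2][1] = -2 + 5 = 3) = -3 (attained at k = 0)
  C[2][2] = min over k of (A[2][0] + B[0][2] = 0 + -3 = -3, A[2][1] + B[1][2] = 10 + -4 = 6, A[2][2] + B[2][2] = -2 + 9 = 7) = -3 (attained at k = 0)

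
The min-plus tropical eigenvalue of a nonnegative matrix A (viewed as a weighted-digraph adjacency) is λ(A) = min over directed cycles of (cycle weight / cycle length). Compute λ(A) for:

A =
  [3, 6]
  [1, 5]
λ(A) = 3

Enumerate directed cycles and compute their means (weight / length). Sample:
  cycle 0 → 0: weight = 3, length = 1, mean = 3/1 ≈ 3.000
  cycle 1 → 1: weight = 5, length = 1, mean = 5/1 ≈ 5.000
  cycle 0 → 1 → 0: weight = 7, length = 2, mean = 7/2 ≈ 3.500
  cycle 1 → 0 → 1: weight = 7, length = 2, mean = 7/2 ≈ 3.500
Minimum mean = 3.000, attained e.g. along the cycle 0 → 0 with weight 3 and length 1. So λ(A) = 3/1 = 3.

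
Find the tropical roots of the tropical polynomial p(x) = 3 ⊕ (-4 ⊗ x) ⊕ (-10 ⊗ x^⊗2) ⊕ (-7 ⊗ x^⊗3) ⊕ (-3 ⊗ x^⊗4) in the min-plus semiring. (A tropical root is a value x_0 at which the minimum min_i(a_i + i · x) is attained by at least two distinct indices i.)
Roots: {-4, -3, 6, 7}

Each tropical root is a break point of the lower envelope of the lines y = a_i + i · x (there are 5 lines, with slopes 0, 1, ..., 4). Only the lines that attain the minimum somewhere contribute to roots; other lines are dominated. Here the surviving (envelope) indices are i = 4, i = 3, i = 2, i = 1, i = 0.
Intersections between consecutive envelope lines give the roots: for adjacent envelope indices i < j the intersection is x = (a_i − a_j) / (j − i). Reading off the sorted break points: {-4, -3, 6, 7}.
Verification: at each break x_0, at least two indices attain the minimum of min_i(a_i + i · x_0).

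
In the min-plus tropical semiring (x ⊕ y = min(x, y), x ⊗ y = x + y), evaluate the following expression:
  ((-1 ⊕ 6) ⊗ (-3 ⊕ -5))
((-1 ⊕ 6) ⊗ (-3 ⊕ -5)) = -6

Expand innermost to outermost. Recall ⊕ takes the minimum of its arguments and ⊗ takes their sum. Working out the expression ((-1 ⊕ 6) ⊗ (-3 ⊕ -5)) gives -6.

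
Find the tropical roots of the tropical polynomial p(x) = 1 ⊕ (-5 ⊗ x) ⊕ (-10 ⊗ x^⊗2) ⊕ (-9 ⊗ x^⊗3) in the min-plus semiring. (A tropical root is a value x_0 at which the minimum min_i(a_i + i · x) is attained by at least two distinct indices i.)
Roots: {-1, 5, 6}

Each tropical root is a break point of the lower envelope of the lines y = a_i + i · x (there are 4 lines, with slopes 0, 1, ..., 3). Only the lines that attain the minimum somewhere contribute to roots; other lines are dominated. Here the surviving (envelope) indices are i = 3, i = 2, i = 1, i = 0.
Intersections between consecutive envelope lines give the roots: for adjacent envelope indices i < j the intersection is x = (a_i − a_j) / (j − i). Reading off the sorted break points: {-1, 5, 6}.
Verification: at each break x_0, at least two indices attain the minimum of min_i(a_i + i · x_0).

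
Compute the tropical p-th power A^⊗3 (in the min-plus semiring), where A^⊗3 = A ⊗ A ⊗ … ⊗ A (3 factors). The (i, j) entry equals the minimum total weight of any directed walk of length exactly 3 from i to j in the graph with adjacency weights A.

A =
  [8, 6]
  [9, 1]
A^⊗3 =
  [16, 8]
  [11, 3]

Each entry (A^⊗3)_ij equals the minimum over all length-3 walks i = v_0 → v_1 → … → v_3 = j of Σ_t A[v_t][v_{t+1}]. For example, for (i, j) = (0, 1) we minimise over 4 possible intermediate vertex sequences; the minimum is 8, attained along the walk 0 → 1 → 1 → 1.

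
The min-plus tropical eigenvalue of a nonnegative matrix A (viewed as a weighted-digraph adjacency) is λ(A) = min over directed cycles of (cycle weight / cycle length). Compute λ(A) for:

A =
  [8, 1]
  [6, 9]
λ(A) = 7/2

Enumerate directed cycles and compute their means (weight / length). Sample:
  cycle 0 → 0: weight = 8, length = 1, mean = 8/1 ≈ 8.000
  cycle 1 → 1: weight = 9, length = 1, mean = 9/1 ≈ 9.000
  cycle 0 → 1 → 0: weight = 7, length = 2, mean = 7/2 ≈ 3.500
  cycle 1 → 0 → 1: weight = 7, length = 2, mean = 7/2 ≈ 3.500
Minimum mean = 3.500, attained e.g. along the cycle 0 → 1 → 0 with weight 7 and length 2. So λ(A) = 7/2 = 7/2.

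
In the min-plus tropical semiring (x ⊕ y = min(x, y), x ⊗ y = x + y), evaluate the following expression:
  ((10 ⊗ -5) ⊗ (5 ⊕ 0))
((10 ⊗ -5) ⊗ (5 ⊕ 0)) = 5

Expand innermost to outermost. Recall ⊕ takes the minimum of its arguments and ⊗ takes their sum. Working out the expression ((10 ⊗ -5) ⊗ (5 ⊕ 0)) gives 5.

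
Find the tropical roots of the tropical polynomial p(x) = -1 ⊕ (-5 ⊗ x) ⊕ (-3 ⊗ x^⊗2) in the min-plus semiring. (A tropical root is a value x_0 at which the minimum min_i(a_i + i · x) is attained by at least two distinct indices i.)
Roots: {-2, 4}

Each tropical root is a break point of the lower envelope of the lines y = a_i + i · x (there are 3 lines, with slopes 0, 1, ..., 2). Only the lines that attain the minimum somewhere contribute to roots; other lines are dominated. Here the surviving (envelope) indices are i = 2, i = 1, i = 0.
Intersections between consecutive envelope lines give the roots: for adjacent envelope indices i < j the intersection is x = (a_i − a_j) / (j − i). Reading off the sorted break points: {-2, 4}.
Verification: at each break x_0, at least two indices attain the minimum of min_i(a_i + i · x_0).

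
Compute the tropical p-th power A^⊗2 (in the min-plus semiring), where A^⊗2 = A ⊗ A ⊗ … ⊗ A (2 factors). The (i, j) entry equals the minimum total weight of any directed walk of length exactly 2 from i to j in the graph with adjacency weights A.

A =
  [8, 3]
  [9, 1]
A^⊗2 =
  [12, 4]
  [10, 2]

Each entry (A^⊗2)_ij equals the minimum over all length-2 walks i = v_0 → v_1 → … → v_2 = j of Σ_t A[v_t][v_{t+1}]. For example, for (i, j) = (0, 1) we minimise over 2 possible intermediate vertex sequences; the minimum is 4, attained along the walk 0 → 1 → 1.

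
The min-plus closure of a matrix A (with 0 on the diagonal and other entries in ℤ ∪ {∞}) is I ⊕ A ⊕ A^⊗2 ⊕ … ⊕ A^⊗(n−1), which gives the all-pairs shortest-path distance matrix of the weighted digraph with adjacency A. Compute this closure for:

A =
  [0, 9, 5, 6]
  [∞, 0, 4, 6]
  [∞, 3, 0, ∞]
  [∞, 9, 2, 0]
Closure =
  [0, 8, 5, 6]
  [∞, 0, 4, 6]
  [∞, 3, 0, 9]
  [∞, 5, 2, 0]

This is the Floyd-Warshall all-pairs shortest-path computation. For each intermediate vertex k = 0, 1, …, 3, update dist[i][j] ← min(dist[i][j], dist[i][k] + dist[k][j]). The final matrix gives, for each (i, j), the minimum total weight of any directed path from i to j (possibly empty when i = j).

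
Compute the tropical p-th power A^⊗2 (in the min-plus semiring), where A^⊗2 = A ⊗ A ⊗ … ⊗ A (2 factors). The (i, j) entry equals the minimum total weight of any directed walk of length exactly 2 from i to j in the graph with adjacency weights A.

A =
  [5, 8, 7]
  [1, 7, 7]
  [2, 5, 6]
A^⊗2 =
  [9, 12, 12]
  [6, 9, 8]
  [6, 10, 9]

Each entry (A^⊗2)_ij equals the minimum over all length-2 walks i = v_0 → v_1 → … → v_2 = j of Σ_t A[v_t][v_{t+1}]. For example, for (i, j) = (0, 2) we minimise over 3 possible intermediate vertex sequences; the minimum is 12, attained along the walk 0 → 0 → 2.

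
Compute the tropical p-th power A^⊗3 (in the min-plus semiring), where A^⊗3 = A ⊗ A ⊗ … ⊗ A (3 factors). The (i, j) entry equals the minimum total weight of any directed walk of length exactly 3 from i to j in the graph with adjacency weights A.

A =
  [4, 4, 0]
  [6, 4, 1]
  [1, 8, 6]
A^⊗3 =
  [5, 5, 1]
  [6, 6, 2]
  [2, 9, 5]

Each entry (A^⊗3)_ij equals the minimum over all length-3 walks i = v_0 → v_1 → … → v_3 = j of Σ_t A[v_t][v_{t+1}]. For example, for (i, j) = (0, 2) we minimise over 9 possible intermediate vertex sequences; the minimum is 1, attained along the walk 0 → 2 → 0 → 2.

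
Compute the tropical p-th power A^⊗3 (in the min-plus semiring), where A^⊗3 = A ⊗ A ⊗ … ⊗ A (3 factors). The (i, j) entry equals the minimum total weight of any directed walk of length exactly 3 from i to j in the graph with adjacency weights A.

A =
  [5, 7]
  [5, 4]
A^⊗3 =
  [15, 15]
  [13, 12]

Each entry (A^⊗3)_ij equals the minimum over all length-3 walks i = v_0 → v_1 → … → v_3 = j of Σ_t A[v_t][v_{t+1}]. For example, for (i, j) = (0, 1) we minimise over 4 possible intermediate vertex sequences; the minimum is 15, attained along the walk 0 → 1 → 1 → 1.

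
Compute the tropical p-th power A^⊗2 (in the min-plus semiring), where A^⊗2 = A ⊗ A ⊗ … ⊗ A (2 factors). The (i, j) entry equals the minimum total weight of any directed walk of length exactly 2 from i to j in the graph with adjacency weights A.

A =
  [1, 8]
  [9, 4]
A^⊗2 =
  [2, 9]
  [10, 8]

Each entry (A^⊗2)_ij equals the minimum over all length-2 walks i = v_0 → v_1 → … → v_2 = j of Σ_t A[v_t][v_{t+1}]. For example, for (i, j) = (0, 1) we minimise over 2 possible intermediate vertex sequences; the minimum is 9, attained along the walk 0 → 0 → 1.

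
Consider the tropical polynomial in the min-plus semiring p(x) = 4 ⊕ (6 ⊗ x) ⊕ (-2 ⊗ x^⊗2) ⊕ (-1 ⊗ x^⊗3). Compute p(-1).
p(-1) = -4

A tropical monomial a ⊗ x^⊗i evaluates to a + i · x. Evaluating each term at x = -1:
  Term 0 contributes 4 + 0 · -1 = 4
  Term 1 contributes 6 + 1 · -1 = 5
  Term 2 contributes -2 + 2 · -1 = -4
  Term 3 contributes -1 + 3 · -1 = -4
p(-1) = ⊕ of these = min[4, 5, -4, -4] = -4.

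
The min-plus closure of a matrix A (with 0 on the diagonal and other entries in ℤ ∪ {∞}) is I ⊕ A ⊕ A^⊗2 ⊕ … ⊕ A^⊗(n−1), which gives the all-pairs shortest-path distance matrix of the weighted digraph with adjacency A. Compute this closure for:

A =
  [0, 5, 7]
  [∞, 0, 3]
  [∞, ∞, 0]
Closure =
  [0, 5, 7]
  [∞, 0, 3]
  [∞, ∞, 0]

This is the Floyd-Warshall all-pairs shortest-path computation. For each intermediate vertex k = 0, 1, …, 2, update dist[i][j] ← min(dist[i][j], dist[i][k] + dist[k][j]). The final matrix gives, for each (i, j), the minimum total weight of any directed path from i to j (possibly empty when i = j).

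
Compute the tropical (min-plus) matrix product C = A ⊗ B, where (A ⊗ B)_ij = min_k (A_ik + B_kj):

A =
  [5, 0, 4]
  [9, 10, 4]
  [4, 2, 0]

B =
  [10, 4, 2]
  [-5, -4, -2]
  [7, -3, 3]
A ⊗ B =
  [-5, -4, -2]
  [5, 1, 7]
  [-3, -3, 0]

Apply the min-plus product entry-by-entry:
  C[0][0] = min over k of (A[0][0] + B[0][0] = 5 + 10 = 15, A[0][1] + B[1][0] = 0 + -5 = -5, A[0][2] + B[2][0] = 4 + 7 = 11) = -5 (attained at k = 1)
  C[0][1] = min over k of (A[0][0] + B[0][1] = 5 + 4 = 9, A[0][1] + B[1][1] = 0 + -4 = -4, A[0][2] + B[2][1] = 4 + -3 = 1) = -4 (attained at k = 1)
  C[0][2] = min over k of (A[0][0] + B[0][2] = 5 + 2 = 7, A[0][1] + B[1][2] = 0 + -2 = -2, A[0][2] + B[2][2] = 4 + 3 = 7) = -2 (attained at k = 1)
  C[1][0] = min over k of (A[1][0] + B[0][0] = 9 + 10 = 19, A[1][1] + B[1][0] = 10 + -5 = 5, A[1][2] + B[2][0] = 4 + 7 = 11) = 5 (attained at k = 1)
  C[1][1] = min over k of (A[1][0] + B[0][1] = 9 + 4 = 13, A[1][1] + B[1][1] = 10 + -4 = 6, A[1][2] + B[2][1] = 4 + -3 = 1) = 1 (attained at k = 2)
  C[1][2] = min over k of (A[1][0] + B[0][2] = 9 + 2 = 11, A[1][1] + B[1][2] = 10 + -2 = 8, A[1][2] + B[2][2] = 4 + 3 = 7) = 7 (attained at k = 2)
  C[2][0] = min over k of (A[2][0] + B[0][0] = 4 + 10 = 14, A[2][1] + B[1][0] = 2 + -5 = -3, A[2][2] + B[2][0] = 0 + 7 = 7) = -3 (attained at k = 1)
  C[2][1] = min over k of (A[2][0] + B[0][1] = 4 + 4 = 8, A[2][1] + B[1][1] = 2 + -4 = -2, A[2][2] + B[2][1] = 0 + -3 = -3) = -3 (attained at k = 2)
  C[2][2] = min over k of (A[2][0] + B[0][2] = 4 + 2 = 6, A[2][1] + B[1][2] = 2 + -2 = 0, A[2][2] + B[2][2] = 0 + 3 = 3) = 0 (attained at k = 1)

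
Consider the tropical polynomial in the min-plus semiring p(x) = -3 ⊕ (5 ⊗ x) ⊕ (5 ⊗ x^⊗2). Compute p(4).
p(4) = -3

A tropical monomial a ⊗ x^⊗i evaluates to a + i · x. Evaluating each term at x = 4:
  Term 0 contributes -3 + 0 · 4 = -3
  Term 1 contributes 5 + 1 · 4 = 9
  Term 2 contributes 5 + 2 · 4 = 13
p(4) = ⊕ of these = min[-3, 9, 13] = -3.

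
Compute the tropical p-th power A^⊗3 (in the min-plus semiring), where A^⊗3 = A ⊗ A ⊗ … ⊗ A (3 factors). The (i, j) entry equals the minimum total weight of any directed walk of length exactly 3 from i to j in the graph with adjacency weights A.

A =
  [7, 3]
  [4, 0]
A^⊗3 =
  [7, 3]
  [4, 0]

Each entry (A^⊗3)_ij equals the minimum over all length-3 walks i = v_0 → v_1 → … → v_3 = j of Σ_t A[v_t][v_{t+1}]. For example, for (i, j) = (0, 1) we minimise over 4 possible intermediate vertex sequences; the minimum is 3, attained along the walk 0 → 1 → 1 → 1.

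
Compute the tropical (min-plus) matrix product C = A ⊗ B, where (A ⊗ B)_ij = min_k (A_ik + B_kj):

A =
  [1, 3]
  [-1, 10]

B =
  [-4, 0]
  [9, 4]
A ⊗ B =
  [-3, 1]
  [-5, -1]

Apply the min-plus product entry-by-entry:
  C[0][0] = min over k of (A[0][0] + B[0][0] = 1 + -4 = -3, A[0][1] + B[1][0] = 3 + 9 = 12) = -3 (attained at k = 0)
  C[0][1] = min over k of (A[0][0] + B[0][1] = 1 + 0 = 1, A[0][1] + B[1][1] = 3 + 4 = 7) = 1 (attained at k = 0)
  C[1][0] = min over k of (A[1][0] + B[0][0] = -1 + -4 = -5, A[1][1] + B[1][0] = 10 + 9 = 19) = -5 (attained at k = 0)
  C[1][1] = min over k of (A[1][0] + B[0][1] = -1 + 0 = -1, A[1][1] + B[1][1] = 10 + 4 = 14) = -1 (attained at k = 0)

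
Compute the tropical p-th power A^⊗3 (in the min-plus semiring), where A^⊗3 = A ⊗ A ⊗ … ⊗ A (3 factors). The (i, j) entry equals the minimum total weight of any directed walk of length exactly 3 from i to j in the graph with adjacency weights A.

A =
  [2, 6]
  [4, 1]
A^⊗3 =
  [6, 8]
  [6, 3]

Each entry (A^⊗3)_ij equals the minimum over all length-3 walks i = v_0 → v_1 → … → v_3 = j of Σ_t A[v_t][v_{t+1}]. For example, for (i, j) = (0, 1) we minimise over 4 possible intermediate vertex sequences; the minimum is 8, attained along the walk 0 → 1 → 1 → 1.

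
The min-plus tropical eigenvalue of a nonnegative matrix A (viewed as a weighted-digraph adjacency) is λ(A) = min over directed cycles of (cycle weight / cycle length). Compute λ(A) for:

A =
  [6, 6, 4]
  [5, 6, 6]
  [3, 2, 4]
λ(A) = 7/2

Enumerate directed cycles and compute their means (weight / length). Sample:
  cycle 0 → 0: weight = 6, length = 1, mean = 6/1 ≈ 6.000
  cycle 1 → 1: weight = 6, length = 1, mean = 6/1 ≈ 6.000
  cycle 2 → 2: weight = 4, length = 1, mean = 4/1 ≈ 4.000
  cycle 0 → 1 → 0: weight = 11, length = 2, mean = 11/2 ≈ 5.500
  cycle 0 → 2 → 0: weight = 7, length = 2, mean = 7/2 ≈ 3.500
  cycle 1 → 0 → 1: weight = 11, length = 2, mean = 11/2 ≈ 5.500
Minimum mean = 3.500, attained e.g. along the cycle 0 → 2 → 0 with weight 7 and length 2. So λ(A) = 7/2 = 7/2.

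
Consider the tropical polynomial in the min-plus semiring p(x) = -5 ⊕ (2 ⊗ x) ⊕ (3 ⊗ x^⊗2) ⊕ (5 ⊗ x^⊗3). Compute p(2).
p(2) = -5

A tropical monomial a ⊗ x^⊗i evaluates to a + i · x. Evaluating each term at x = 2:
  Term 0 contributes -5 + 0 · 2 = -5
  Term 1 contributes 2 + 1 · 2 = 4
  Term 2 contributes 3 + 2 · 2 = 7
  Term 3 contributes 5 + 3 · 2 = 11
p(2) = ⊕ of these = min[-5, 4, 7, 11] = -5.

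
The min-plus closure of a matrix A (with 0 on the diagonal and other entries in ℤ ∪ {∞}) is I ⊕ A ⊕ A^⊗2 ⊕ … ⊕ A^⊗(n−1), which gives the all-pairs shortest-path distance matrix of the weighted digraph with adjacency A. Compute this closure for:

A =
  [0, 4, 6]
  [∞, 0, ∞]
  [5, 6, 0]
Closure =
  [0, 4, 6]
  [∞, 0, ∞]
  [5, 6, 0]

This is the Floyd-Warshall all-pairs shortest-path computation. For each intermediate vertex k = 0, 1, …, 2, update dist[i][j] ← min(dist[i][j], dist[i][k] + dist[k][j]). The final matrix gives, for each (i, j), the minimum total weight of any directed path from i to j (possibly empty when i = j).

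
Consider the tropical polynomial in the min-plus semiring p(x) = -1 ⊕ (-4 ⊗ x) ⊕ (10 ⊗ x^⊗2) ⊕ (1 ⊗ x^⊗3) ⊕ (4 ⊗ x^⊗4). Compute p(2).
p(2) = -2

A tropical monomial a ⊗ x^⊗i evaluates to a + i · x. Evaluating each term at x = 2:
  Term 0 contributes -1 + 0 · 2 = -1
  Term 1 contributes -4 + 1 · 2 = -2
  Term 2 contributes 10 + 2 · 2 = 14
  Term 3 contributes 1 + 3 · 2 = 7
  Term 4 contributes 4 + 4 · 2 = 12
p(2) = ⊕ of these = min[-1, -2, 14, 7, 12] = -2.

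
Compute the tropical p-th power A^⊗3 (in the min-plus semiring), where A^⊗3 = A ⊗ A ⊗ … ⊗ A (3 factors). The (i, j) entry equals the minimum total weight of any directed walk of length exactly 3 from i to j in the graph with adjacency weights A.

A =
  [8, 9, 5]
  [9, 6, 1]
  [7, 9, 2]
A^⊗3 =
  [14, 16, 9]
  [10, 12, 5]
  [11, 13, 6]

Each entry (A^⊗3)_ij equals the minimum over all length-3 walks i = v_0 → v_1 → … → v_3 = j of Σ_t A[v_t][v_{t+1}]. For example, for (i, j) = (0, 2) we minimise over 9 possible intermediate vertex sequences; the minimum is 9, attained along the walk 0 → 2 → 2 → 2.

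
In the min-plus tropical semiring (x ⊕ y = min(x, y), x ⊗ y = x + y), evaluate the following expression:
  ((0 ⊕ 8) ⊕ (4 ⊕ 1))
((0 ⊕ 8) ⊕ (4 ⊕ 1)) = 0

Expand innermost to outermost. Recall ⊕ takes the minimum of its arguments and ⊗ takes their sum. Working out the expression ((0 ⊕ 8) ⊕ (4 ⊕ 1)) gives 0.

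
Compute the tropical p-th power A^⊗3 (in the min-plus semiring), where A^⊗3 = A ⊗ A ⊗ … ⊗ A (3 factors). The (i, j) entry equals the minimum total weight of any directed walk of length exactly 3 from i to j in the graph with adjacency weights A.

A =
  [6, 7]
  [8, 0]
A^⊗3 =
  [15, 7]
  [8, 0]

Each entry (A^⊗3)_ij equals the minimum over all length-3 walks i = v_0 → v_1 → … → v_3 = j of Σ_t A[v_t][v_{t+1}]. For example, for (i, j) = (0, 1) we minimise over 4 possible intermediate vertex sequences; the minimum is 7, attained along the walk 0 → 1 → 1 → 1.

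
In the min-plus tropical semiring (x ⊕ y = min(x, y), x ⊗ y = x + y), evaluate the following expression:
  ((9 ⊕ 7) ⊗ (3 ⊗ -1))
((9 ⊕ 7) ⊗ (3 ⊗ -1)) = 9

Expand innermost to outermost. Recall ⊕ takes the minimum of its arguments and ⊗ takes their sum. Working out the expression ((9 ⊕ 7) ⊗ (3 ⊗ -1)) gives 9.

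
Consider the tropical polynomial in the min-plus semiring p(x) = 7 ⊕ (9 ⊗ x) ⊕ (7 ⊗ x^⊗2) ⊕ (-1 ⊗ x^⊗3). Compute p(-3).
p(-3) = -10

A tropical monomial a ⊗ x^⊗i evaluates to a + i · x. Evaluating each term at x = -3:
  Term 0 contributes 7 + 0 · -3 = 7
  Term 1 contributes 9 + 1 · -3 = 6
  Term 2 contributes 7 + 2 · -3 = 1
  Term 3 contributes -1 + 3 · -3 = -10
p(-3) = ⊕ of these = min[7, 6, 1, -10] = -10.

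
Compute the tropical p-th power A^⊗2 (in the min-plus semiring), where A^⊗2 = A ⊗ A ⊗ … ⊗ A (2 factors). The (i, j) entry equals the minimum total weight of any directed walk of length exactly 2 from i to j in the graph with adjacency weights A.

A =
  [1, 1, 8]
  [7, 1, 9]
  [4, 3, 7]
A^⊗2 =
  [2, 2, 9]
  [8, 2, 10]
  [5, 4, 12]

Each entry (A^⊗2)_ij equals the minimum over all length-2 walks i = v_0 → v_1 → … → v_2 = j of Σ_t A[v_t][v_{t+1}]. For example, for (i, j) = (0, 2) we minimise over 3 possible intermediate vertex sequences; the minimum is 9, attained along the walk 0 → 0 → 2.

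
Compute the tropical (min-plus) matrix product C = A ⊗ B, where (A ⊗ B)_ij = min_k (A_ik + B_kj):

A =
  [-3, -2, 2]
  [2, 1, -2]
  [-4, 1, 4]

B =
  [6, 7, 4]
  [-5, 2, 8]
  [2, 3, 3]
A ⊗ B =
  [-7, 0, 1]
  [-4, 1, 1]
  [-4, 3, 0]

Apply the min-plus product entry-by-entry:
  C[0][0] = min over k of (A[0][0] + B[0][0] = -3 + 6 = 3, A[0][1] + B[1][0] = -2 + -5 = -7, A[0][2] + B[2][0] = 2 + 2 = 4) = -7 (attained at k = 1)
  C[0][1] = min over k of (A[0][0] + B[0][1] = -3 + 7 = 4, A[0][1] + B[1][1] = -2 + 2 = 0, A[0][2] + B[2][1] = 2 + 3 = 5) = 0 (attained at k = 1)
  C[0][2] = min over k of (A[0][0] + B[0][2] = -3 + 4 = 1, A[0][1] + B[1][2] = -2 + 8 = 6, A[0][2] + B[2][2] = 2 + 3 = 5) = 1 (attained at k = 0)
  C[1][0] = min over k of (A[1][0] + B[0][0] = 2 + 6 = 8, A[1][1] + B[1][0] = 1 + -5 = -4, A[1][2] + B[2][0] = -2 + 2 = 0) = -4 (attained at k = 1)
  C[1][1] = min over k of (A[1][0] + B[0][1] = 2 + 7 = 9, A[1][1] + B[1][1] = 1 + 2 = 3, A[1][2] + B[2][1] = -2 + 3 = 1) = 1 (attained at k = 2)
  C[1][2] = min over k of (A[1][0] + B[0][2] = 2 + 4 = 6, A[1][1] + B[1][2] = 1 + 8 = 9, A[1][2] + B[2][2] = -2 + 3 = 1) = 1 (attained at k = 2)
  C[2][0] = min over k of (A[2][0] + B[0][0] = -4 + 6 = 2, A[2][1] + B[1][0] = 1 + -5 = -4, A[2][2] + B[2][0] = 4 + 2 = 6) = -4 (attained at k = 1)
  C[2][1] = min over k of (A[2][0] + B[0][1] = -4 + 7 = 3, A[2][1] + B[1][1] = 1 + 2 = 3, A[2][2] + B[2][1] = 4 + 3 = 7) = 3 (attained at k = 0)
  C[2][2] = min over k of (A[2][0] + B[0][2] = -4 + 4 = 0, A[2][1] + B[1][2] = 1 + 8 = 9, A[2][2] + B[2][2] = 4 + 3 = 7) = 0 (attained at k = 0)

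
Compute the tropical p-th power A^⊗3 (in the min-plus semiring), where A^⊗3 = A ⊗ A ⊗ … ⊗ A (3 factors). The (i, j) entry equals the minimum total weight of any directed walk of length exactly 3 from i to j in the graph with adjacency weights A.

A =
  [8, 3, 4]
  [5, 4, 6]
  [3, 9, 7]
A^⊗3 =
  [12, 10, 11]
  [12, 12, 13]
  [10, 10, 12]

Each entry (A^⊗3)_ij equals the minimum over all length-3 walks i = v_0 → v_1 → … → v_3 = j of Σ_t A[v_t][v_{t+1}]. For example, for (i, j) = (0, 2) we minimise over 9 possible intermediate vertex sequences; the minimum is 11, attained along the walk 0 → 2 → 0 → 2.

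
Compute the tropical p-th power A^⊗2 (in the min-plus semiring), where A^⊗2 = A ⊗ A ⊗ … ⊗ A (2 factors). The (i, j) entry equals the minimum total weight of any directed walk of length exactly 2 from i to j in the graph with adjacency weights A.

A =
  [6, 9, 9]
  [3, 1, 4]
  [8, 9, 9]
A^⊗2 =
  [12, 10, 13]
  [4, 2, 5]
  [12, 10, 13]

Each entry (A^⊗2)_ij equals the minimum over all length-2 walks i = v_0 → v_1 → … → v_2 = j of Σ_t A[v_t][v_{t+1}]. For example, for (i, j) = (0, 2) we minimise over 3 possible intermediate vertex sequences; the minimum is 13, attained along the walk 0 → 1 → 2.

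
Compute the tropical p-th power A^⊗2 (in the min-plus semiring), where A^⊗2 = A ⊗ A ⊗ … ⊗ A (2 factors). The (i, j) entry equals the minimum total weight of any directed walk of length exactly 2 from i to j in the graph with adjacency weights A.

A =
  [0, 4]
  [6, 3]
A^⊗2 =
  [0, 4]
  [6, 6]

Each entry (A^⊗2)_ij equals the minimum over all length-2 walks i = v_0 → v_1 → … → v_2 = j of Σ_t A[v_t][v_{t+1}]. For example, for (i, j) = (0, 1) we minimise over 2 possible intermediate vertex sequences; the minimum is 4, attained along the walk 0 → 0 → 1.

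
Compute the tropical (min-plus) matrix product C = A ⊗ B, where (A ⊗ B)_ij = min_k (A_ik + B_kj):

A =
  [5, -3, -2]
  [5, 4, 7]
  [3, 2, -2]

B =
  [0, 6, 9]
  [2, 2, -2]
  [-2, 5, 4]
A ⊗ B =
  [-4, -1, -5]
  [5, 6, 2]
  [-4, 3, 0]

Apply the min-plus product entry-by-entry:
  C[0][0] = min over k of (A[0][0] + B[0][0] = 5 + 0 = 5, A[0][1] + B[1][0] = -3 + 2 = -1, A[0][2] + B[2][0] = -2 + -2 = -4) = -4 (attained at k = 2)
  C[0][1] = min over k of (A[0][0] + B[0][1] = 5 + 6 = 11, A[0][1] + B[1][1] = -3 + 2 = -1, A[0][2] + B[2][1] = -2 + 5 = 3) = -1 (attained at k = 1)
  C[0][2] = min over k of (A[0][0] + B[0][2] = 5 + 9 = 14, A[0][1] + B[1][2] = -3 + -2 = -5, A[0][2] + B[2][2] = -2 + 4 = 2) = -5 (attained at k = 1)
  C[1][0] = min over k of (A[1][0] + B[0][0] = 5 + 0 = 5, A[1][1] + B[1][0] = 4 + 2 = 6, A[1][2] + B[2][0] = 7 + -2 = 5) = 5 (attained at k = 0)
  C[1][1] = min over k of (A[1][0] + B[0][1] = 5 + 6 = 11, A[1][1] + B[1][1] = 4 + 2 = 6, A[1][2] + B[2][1] = 7 + 5 = 12) = 6 (attained at k = 1)
  C[1][2] = min over k of (A[1][0] + B[0][2] = 5 + 9 = 14, A[1][1] + B[1][2] = 4 + -2 = 2, A[1][2] + B[2][2] = 7 + 4 = 11) = 2 (attained at k = 1)
  C[2][0] = min over k of (A[2][0] + B[0][0] = 3 + 0 = 3, A[2][1] + B[1][0] = 2 + 2 = 4, A[2][2] + B[2][0] = -2 + -2 = -4) = -4 (attained at k = 2)
  C[2][1] = min over k of (A[2][0] + B[0][1] = 3 + 6 = 9, A[2][1] + B[1][1] = 2 + 2 = 4, A[2][2] + B[2][1] = -2 + 5 = 3) = 3 (attained at k = 2)
  C[2][2] = min over k of (A[2][0] + B[0][2] = 3 + 9 = 12, A[2][1] + B[1][2] = 2 + -2 = 0, A[2][2] + B[2][2] = -2 + 4 = 2) = 0 (attained at k = 1)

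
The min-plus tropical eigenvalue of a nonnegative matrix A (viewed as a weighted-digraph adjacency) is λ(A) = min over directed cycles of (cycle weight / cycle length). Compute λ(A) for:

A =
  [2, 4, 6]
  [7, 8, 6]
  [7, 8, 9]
λ(A) = 2

Enumerate directed cycles and compute their means (weight / length). Sample:
  cycle 0 → 0: weight = 2, length = 1, mean = 2/1 ≈ 2.000
  cycle 1 → 1: weight = 8, length = 1, mean = 8/1 ≈ 8.000
  cycle 2 → 2: weight = 9, length = 1, mean = 9/1 ≈ 9.000
  cycle 0 → 1 → 0: weight = 11, length = 2, mean = 11/2 ≈ 5.500
  cycle 0 → 2 → 0: weight = 13, length = 2, mean = 13/2 ≈ 6.500
  cycle 1 → 0 → 1: weight = 11, length = 2, mean = 11/2 ≈ 5.500
Minimum mean = 2.000, attained e.g. along the cycle 0 → 0 with weight 2 and length 1. So λ(A) = 2/1 = 2.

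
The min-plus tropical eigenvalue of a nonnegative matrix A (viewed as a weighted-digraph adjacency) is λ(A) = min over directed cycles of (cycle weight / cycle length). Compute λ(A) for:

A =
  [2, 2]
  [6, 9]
λ(A) = 2

Enumerate directed cycles and compute their means (weight / length). Sample:
  cycle 0 → 0: weight = 2, length = 1, mean = 2/1 ≈ 2.000
  cycle 1 → 1: weight = 9, length = 1, mean = 9/1 ≈ 9.000
  cycle 0 → 1 → 0: weight = 8, length = 2, mean = 8/2 ≈ 4.000
  cycle 1 → 0 → 1: weight = 8, length = 2, mean = 8/2 ≈ 4.000
Minimum mean = 2.000, attained e.g. along the cycle 0 → 0 with weight 2 and length 1. So λ(A) = 2/1 = 2.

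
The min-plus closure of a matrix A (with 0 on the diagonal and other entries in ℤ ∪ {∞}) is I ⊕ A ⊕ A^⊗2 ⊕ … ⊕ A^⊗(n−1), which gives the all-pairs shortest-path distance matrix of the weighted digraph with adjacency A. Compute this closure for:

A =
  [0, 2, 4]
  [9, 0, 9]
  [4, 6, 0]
Closure =
  [0, 2, 4]
  [9, 0, 9]
  [4, 6, 0]

This is the Floyd-Warshall all-pairs shortest-path computation. For each intermediate vertex k = 0, 1, …, 2, update dist[i][j] ← min(dist[i][j], dist[i][k] + dist[k][j]). The final matrix gives, for each (i, j), the minimum total weight of any directed path from i to j (possibly empty when i = j).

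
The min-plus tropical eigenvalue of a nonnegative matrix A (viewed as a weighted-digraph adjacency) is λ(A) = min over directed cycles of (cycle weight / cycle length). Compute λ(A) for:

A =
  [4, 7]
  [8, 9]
λ(A) = 4

Enumerate directed cycles and compute their means (weight / length). Sample:
  cycle 0 → 0: weight = 4, length = 1, mean = 4/1 ≈ 4.000
  cycle 1 → 1: weight = 9, length = 1, mean = 9/1 ≈ 9.000
  cycle 0 → 1 → 0: weight = 15, length = 2, mean = 15/2 ≈ 7.500
  cycle 1 → 0 → 1: weight = 15, length = 2, mean = 15/2 ≈ 7.500
Minimum mean = 4.000, attained e.g. along the cycle 0 → 0 with weight 4 and length 1. So λ(A) = 4/1 = 4.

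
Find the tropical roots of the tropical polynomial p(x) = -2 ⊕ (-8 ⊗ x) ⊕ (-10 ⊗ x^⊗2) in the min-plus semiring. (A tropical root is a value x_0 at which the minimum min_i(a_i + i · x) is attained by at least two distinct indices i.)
Roots: {2, 6}

Each tropical root is a break point of the lower envelope of the lines y = a_i + i · x (there are 3 lines, with slopes 0, 1, ..., 2). Only the lines that attain the minimum somewhere contribute to roots; other lines are dominated. Here the surviving (envelope) indices are i = 2, i = 1, i = 0.
Intersections between consecutive envelope lines give the roots: for adjacent envelope indices i < j the intersection is x = (a_i − a_j) / (j − i). Reading off the sorted break points: {2, 6}.
Verification: at each break x_0, at least two indices attain the minimum of min_i(a_i + i · x_0).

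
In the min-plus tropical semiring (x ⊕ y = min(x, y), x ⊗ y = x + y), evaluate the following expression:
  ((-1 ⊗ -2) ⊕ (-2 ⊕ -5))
((-1 ⊗ -2) ⊕ (-2 ⊕ -5)) = -5

Expand innermost to outermost. Recall ⊕ takes the minimum of its arguments and ⊗ takes their sum. Working out the expression ((-1 ⊗ -2) ⊕ (-2 ⊕ -5)) gives -5.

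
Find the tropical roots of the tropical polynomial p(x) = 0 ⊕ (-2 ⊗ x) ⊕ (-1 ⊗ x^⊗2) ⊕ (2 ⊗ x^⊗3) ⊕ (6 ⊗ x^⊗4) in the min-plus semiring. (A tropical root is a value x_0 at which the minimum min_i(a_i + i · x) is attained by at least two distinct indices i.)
Roots: {-4, -3, -1, 2}

Each tropical root is a break point of the lower envelope of the lines y = a_i + i · x (there are 5 lines, with slopes 0, 1, ..., 4). Only the lines that attain the minimum somewhere contribute to roots; other lines are dominated. Here the surviving (envelope) indices are i = 4, i = 3, i = 2, i = 1, i = 0.
Intersections between consecutive envelope lines give the roots: for adjacent envelope indices i < j the intersection is x = (a_i − a_j) / (j − i). Reading off the sorted break points: {-4, -3, -1, 2}.
Verification: at each break x_0, at least two indices attain the minimum of min_i(a_i + i · x_0).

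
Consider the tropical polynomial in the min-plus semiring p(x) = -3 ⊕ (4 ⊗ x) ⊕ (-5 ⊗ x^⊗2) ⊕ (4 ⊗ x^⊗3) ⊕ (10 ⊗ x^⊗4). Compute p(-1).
p(-1) = -7

A tropical monomial a ⊗ x^⊗i evaluates to a + i · x. Evaluating each term at x = -1:
  Term 0 contributes -3 + 0 · -1 = -3
  Term 1 contributes 4 + 1 · -1 = 3
  Term 2 contributes -5 + 2 · -1 = -7
  Term 3 contributes 4 + 3 · -1 = 1
  Term 4 contributes 10 + 4 · -1 = 6
p(-1) = ⊕ of these = min[-3, 3, -7, 1, 6] = -7.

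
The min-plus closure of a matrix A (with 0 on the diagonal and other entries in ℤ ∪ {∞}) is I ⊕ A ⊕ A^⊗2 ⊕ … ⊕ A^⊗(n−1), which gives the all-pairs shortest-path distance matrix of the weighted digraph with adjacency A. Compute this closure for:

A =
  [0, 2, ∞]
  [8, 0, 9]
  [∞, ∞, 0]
Closure =
  [0, 2, 11]
  [8, 0, 9]
  [∞, ∞, 0]

This is the Floyd-Warshall all-pairs shortest-path computation. For each intermediate vertex k = 0, 1, …, 2, update dist[i][j] ← min(dist[i][j], dist[i][k] + dist[k][j]). The final matrix gives, for each (i, j), the minimum total weight of any directed path from i to j (possibly empty when i = j).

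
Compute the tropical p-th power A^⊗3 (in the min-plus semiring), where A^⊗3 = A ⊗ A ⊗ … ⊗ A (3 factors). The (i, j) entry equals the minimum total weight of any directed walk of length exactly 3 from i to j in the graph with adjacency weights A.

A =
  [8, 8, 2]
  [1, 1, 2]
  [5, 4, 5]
A^⊗3 =
  [7, 7, 8]
  [3, 3, 4]
  [6, 6, 7]

Each entry (A^⊗3)_ij equals the minimum over all length-3 walks i = v_0 → v_1 → … → v_3 = j of Σ_t A[v_t][v_{t+1}]. For example, for (i, j) = (0, 2) we minimise over 9 possible intermediate vertex sequences; the minimum is 8, attained along the walk 0 → 2 → 1 → 2.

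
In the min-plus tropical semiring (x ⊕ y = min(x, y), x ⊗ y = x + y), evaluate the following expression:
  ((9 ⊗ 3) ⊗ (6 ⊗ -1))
((9 ⊗ 3) ⊗ (6 ⊗ -1)) = 17

Expand innermost to outermost. Recall ⊕ takes the minimum of its arguments and ⊗ takes their sum. Working out the expression ((9 ⊗ 3) ⊗ (6 ⊗ -1)) gives 17.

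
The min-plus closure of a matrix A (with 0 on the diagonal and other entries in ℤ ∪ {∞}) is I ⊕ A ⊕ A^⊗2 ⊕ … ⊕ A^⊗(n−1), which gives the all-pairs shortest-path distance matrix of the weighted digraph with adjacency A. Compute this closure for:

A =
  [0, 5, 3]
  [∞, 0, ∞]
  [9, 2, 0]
Closure =
  [0, 5, 3]
  [∞, 0, ∞]
  [9, 2, 0]

This is the Floyd-Warshall all-pairs shortest-path computation. For each intermediate vertex k = 0, 1, …, 2, update dist[i][j] ← min(dist[i][j], dist[i][k] + dist[k][j]). The final matrix gives, for each (i, j), the minimum total weight of any directed path from i to j (possibly empty when i = j).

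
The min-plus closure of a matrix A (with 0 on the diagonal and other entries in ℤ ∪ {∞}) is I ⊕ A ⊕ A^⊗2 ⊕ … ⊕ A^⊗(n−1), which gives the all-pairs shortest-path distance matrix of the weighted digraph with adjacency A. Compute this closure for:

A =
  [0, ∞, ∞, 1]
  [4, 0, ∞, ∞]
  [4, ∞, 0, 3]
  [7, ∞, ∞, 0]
Closure =
  [0, ∞, ∞, 1]
  [4, 0, ∞, 5]
  [4, ∞, 0, 3]
  [7, ∞, ∞, 0]

This is the Floyd-Warshall all-pairs shortest-path computation. For each intermediate vertex k = 0, 1, …, 3, update dist[i][j] ← min(dist[i][j], dist[i][k] + dist[k][j]). The final matrix gives, for each (i, j), the minimum total weight of any directed path from i to j (possibly empty when i = j).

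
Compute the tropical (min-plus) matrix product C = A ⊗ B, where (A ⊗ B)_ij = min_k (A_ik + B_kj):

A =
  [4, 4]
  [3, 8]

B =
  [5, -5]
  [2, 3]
A ⊗ B =
  [6, -1]
  [8, -2]

Apply the min-plus product entry-by-entry:
  C[0][0] = min over k of (A[0][0] + B[0][0] = 4 + 5 = 9, A[0][1] + B[1][0] = 4 + 2 = 6) = 6 (attained at k = 1)
  C[0][1] = min over k of (A[0][0] + B[0][1] = 4 + -5 = -1, A[0][1] + B[1][1] = 4 + 3 = 7) = -1 (attained at k = 0)
  C[1][0] = min over k of (A[1][0] + B[0][0] = 3 + 5 = 8, A[1][1] + B[1][0] = 8 + 2 = 10) = 8 (attained at k = 0)
  C[1][1] = min over k of (A[1][0] + B[0][1] = 3 + -5 = -2, A[1][1] + B[1][1] = 8 + 3 = 11) = -2 (attained at k = 0)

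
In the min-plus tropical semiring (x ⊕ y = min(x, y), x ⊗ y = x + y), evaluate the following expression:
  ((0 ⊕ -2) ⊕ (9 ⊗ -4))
((0 ⊕ -2) ⊕ (9 ⊗ -4)) = -2

Expand innermost to outermost. Recall ⊕ takes the minimum of its arguments and ⊗ takes their sum. Working out the expression ((0 ⊕ -2) ⊕ (9 ⊗ -4)) gives -2.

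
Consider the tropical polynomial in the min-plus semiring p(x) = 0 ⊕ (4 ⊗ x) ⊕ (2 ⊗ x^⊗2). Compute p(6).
p(6) = 0

A tropical monomial a ⊗ x^⊗i evaluates to a + i · x. Evaluating each term at x = 6:
  Term 0 contributes 0 + 0 · 6 = 0
  Term 1 contributes 4 + 1 · 6 = 10
  Term 2 contributes 2 + 2 · 6 = 14
p(6) = ⊕ of these = min[0, 10, 14] = 0.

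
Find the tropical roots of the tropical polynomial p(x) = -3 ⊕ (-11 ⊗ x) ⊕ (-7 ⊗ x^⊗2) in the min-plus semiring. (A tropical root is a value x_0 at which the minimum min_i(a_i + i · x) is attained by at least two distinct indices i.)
Roots: {-4, 8}

Each tropical root is a break point of the lower envelope of the lines y = a_i + i · x (there are 3 lines, with slopes 0, 1, ..., 2). Only the lines that attain the minimum somewhere contribute to roots; other lines are dominated. Here the surviving (envelope) indices are i = 2, i = 1, i = 0.
Intersections between consecutive envelope lines give the roots: for adjacent envelope indices i < j the intersection is x = (a_i − a_j) / (j − i). Reading off the sorted break points: {-4, 8}.
Verification: at each break x_0, at least two indices attain the minimum of min_i(a_i + i · x_0).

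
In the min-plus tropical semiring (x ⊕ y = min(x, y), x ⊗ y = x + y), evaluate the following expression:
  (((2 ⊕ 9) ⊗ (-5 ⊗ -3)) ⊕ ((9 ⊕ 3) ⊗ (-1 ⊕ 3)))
(((2 ⊕ 9) ⊗ (-5 ⊗ -3)) ⊕ ((9 ⊕ 3) ⊗ (-1 ⊕ 3))) = -6

Expand innermost to outermost. Recall ⊕ takes the minimum of its arguments and ⊗ takes their sum. Working out the expression (((2 ⊕ 9) ⊗ (-5 ⊗ -3)) ⊕ ((9 ⊕ 3) ⊗ (-1 ⊕ 3))) gives -6.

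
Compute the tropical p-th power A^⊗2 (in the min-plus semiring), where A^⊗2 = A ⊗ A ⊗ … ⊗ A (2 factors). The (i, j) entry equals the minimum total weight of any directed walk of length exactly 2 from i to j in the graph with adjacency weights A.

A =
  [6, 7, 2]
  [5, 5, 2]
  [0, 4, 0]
A^⊗2 =
  [2, 6, 2]
  [2, 6, 2]
  [0, 4, 0]

Each entry (A^⊗2)_ij equals the minimum over all length-2 walks i = v_0 → v_1 → … → v_2 = j of Σ_t A[v_t][v_{t+1}]. For example, for (i, j) = (0, 2) we minimise over 3 possible intermediate vertex sequences; the minimum is 2, attained along the walk 0 → 2 → 2.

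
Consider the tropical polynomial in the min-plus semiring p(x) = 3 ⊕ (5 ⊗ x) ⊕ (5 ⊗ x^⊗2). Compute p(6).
p(6) = 3

A tropical monomial a ⊗ x^⊗i evaluates to a + i · x. Evaluating each term at x = 6:
  Term 0 contributes 3 + 0 · 6 = 3
  Term 1 contributes 5 + 1 · 6 = 11
  Term 2 contributes 5 + 2 · 6 = 17
p(6) = ⊕ of these = min[3, 11, 17] = 3.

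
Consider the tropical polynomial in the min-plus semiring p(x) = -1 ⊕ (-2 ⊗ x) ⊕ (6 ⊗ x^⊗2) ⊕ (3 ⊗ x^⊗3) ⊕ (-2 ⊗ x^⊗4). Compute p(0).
p(0) = -2

A tropical monomial a ⊗ x^⊗i evaluates to a + i · x. Evaluating each term at x = 0:
  Term 0 contributes -1 + 0 · 0 = -1
  Term 1 contributes -2 + 1 · 0 = -2
  Term 2 contributes 6 + 2 · 0 = 6
  Term 3 contributes 3 + 3 · 0 = 3
  Term 4 contributes -2 + 4 · 0 = -2
p(0) = ⊕ of these = min[-1, -2, 6, 3, -2] = -2.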